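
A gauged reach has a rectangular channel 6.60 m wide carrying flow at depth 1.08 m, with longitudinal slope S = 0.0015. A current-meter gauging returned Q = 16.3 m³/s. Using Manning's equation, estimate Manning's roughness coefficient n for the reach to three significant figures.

0.0148

A = b·y = 6.60 × 1.08 = 7.128 m²
P = b + 2y = 6.60 + 2×1.08 = 8.760 m
R = A/P = 7.128/8.760 = 0.8137 m
n = (1/Q)·A·R^(2/3)·S^(1/2) = (1/16.3) × 7.128 × 0.8716 × 0.03873 = 0.01476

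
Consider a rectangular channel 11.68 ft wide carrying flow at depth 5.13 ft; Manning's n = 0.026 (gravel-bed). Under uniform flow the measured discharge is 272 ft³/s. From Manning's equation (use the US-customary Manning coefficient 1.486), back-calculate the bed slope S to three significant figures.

A = b·y = 11.68 × 5.13 = 59.92 ft²
P = b + 2y = 11.68 + 2×5.13 = 21.94 ft
R = A/P = 59.92/21.94 = 2.731 ft
S = (Q·n / (1.486·A·R^(2/3)))² = (272×0.026 / (1.486×59.92×1.954))² = 0.001653

0.00165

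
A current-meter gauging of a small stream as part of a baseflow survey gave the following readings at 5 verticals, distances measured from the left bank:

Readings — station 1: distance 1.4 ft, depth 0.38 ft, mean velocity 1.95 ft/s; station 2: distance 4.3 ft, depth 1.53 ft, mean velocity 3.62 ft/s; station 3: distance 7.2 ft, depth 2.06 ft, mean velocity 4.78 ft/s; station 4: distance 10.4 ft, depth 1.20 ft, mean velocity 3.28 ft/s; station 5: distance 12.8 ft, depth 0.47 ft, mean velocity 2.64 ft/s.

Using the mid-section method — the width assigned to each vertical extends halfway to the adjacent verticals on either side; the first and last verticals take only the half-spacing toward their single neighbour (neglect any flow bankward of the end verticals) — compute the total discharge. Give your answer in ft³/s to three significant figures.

59.7 ft³/s

w_1 = (4.3 − 1.4)/2 = 1.45 ft; q_1 = 1.95 × 0.38 × 1.45 = 1.074 ft³/s
w_2 = (7.2 − 1.4)/2 = 2.9 ft; q_2 = 3.62 × 1.53 × 2.9 = 16.06 ft³/s
w_3 = (10.4 − 4.3)/2 = 3.05 ft; q_3 = 4.78 × 2.06 × 3.05 = 30.03 ft³/s
w_4 = (12.8 − 7.2)/2 = 2.8 ft; q_4 = 3.28 × 1.20 × 2.8 = 11.02 ft³/s
w_5 = (12.8 − 10.4)/2 = 1.2 ft; q_5 = 2.64 × 0.47 × 1.2 = 1.489 ft³/s
Q = Σ qᵢ = 59.68 ft³/s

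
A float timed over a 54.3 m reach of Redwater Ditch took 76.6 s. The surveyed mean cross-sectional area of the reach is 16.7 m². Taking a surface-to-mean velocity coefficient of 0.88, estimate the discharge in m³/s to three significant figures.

v_surface = L / t̄ = 54.3 / 76.6 = 0.7089 m/s
v_mean = 0.88 × 0.7089 = 0.6238 m/s
Q = A × v_mean = 16.7 × 0.6238 = 10.42 m³/s

10.4 m³/s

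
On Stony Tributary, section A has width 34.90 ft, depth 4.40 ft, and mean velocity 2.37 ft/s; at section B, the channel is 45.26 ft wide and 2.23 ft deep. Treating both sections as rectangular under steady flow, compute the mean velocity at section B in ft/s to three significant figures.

Q = A₁V₁ = (34.90×4.40) × 2.37 = 363.9 ft³/s
A₂ = 45.26 × 2.23 = 100.9 ft²
V₂ = Q/A₂ = 363.9/100.9 = 3.606 ft/s

3.61 ft/s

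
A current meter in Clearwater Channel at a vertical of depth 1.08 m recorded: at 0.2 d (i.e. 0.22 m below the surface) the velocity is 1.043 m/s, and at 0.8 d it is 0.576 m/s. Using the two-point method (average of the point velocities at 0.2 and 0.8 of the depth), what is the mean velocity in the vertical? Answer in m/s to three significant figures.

v̄ = (1.043 + 0.576) / 2 = 0.8095 m/s

0.810 m/s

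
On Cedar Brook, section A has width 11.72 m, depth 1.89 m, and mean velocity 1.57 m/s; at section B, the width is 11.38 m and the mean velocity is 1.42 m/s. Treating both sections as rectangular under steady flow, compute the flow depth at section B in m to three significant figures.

Q = A₁V₁ = (11.72×1.89) × 1.57 = 34.78 m³/s
d₂ = Q/(b₂ V₂) = 34.78/(11.38×1.42) = 2.152 m

2.15 m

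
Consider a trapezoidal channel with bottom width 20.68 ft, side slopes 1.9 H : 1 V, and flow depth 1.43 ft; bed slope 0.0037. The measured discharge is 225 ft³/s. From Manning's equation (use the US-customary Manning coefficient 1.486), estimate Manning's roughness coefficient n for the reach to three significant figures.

A = (b + z·y)·y = (20.68 + 1.9×1.43)×1.43 = 33.46 ft²
P = b + 2y√(1+z²) = 20.68 + 2×1.43×√(1+1.9²) = 26.82 ft
R = A/P = 33.46/26.82 = 1.247 ft
n = (1.486/Q)·A·R^(2/3)·S^(1/2) = (1.486/225) × 33.46 × 1.159 × 0.06083 = 0.01558

0.0156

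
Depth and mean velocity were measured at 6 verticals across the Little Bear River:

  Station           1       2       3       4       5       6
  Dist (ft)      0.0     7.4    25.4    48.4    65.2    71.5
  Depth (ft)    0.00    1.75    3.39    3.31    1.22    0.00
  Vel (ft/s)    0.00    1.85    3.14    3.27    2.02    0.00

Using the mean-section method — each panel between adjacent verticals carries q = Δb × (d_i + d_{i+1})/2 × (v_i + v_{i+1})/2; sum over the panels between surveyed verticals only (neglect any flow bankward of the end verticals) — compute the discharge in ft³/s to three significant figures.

Panel 1-2: Δb = 7.4 ft, d̄ = (0.00+1.75)/2 = 0.875, v̄ = (0.00+1.85)/2 = 0.925 → q = 7.4×0.875×0.925 = 5.989 ft³/s
Panel 2-3: Δb = 18 ft, d̄ = (1.75+3.39)/2 = 2.57, v̄ = (1.85+3.14)/2 = 2.495 → q = 18×2.57×2.495 = 115.4 ft³/s
Panel 3-4: Δb = 23 ft, d̄ = (3.39+3.31)/2 = 3.35, v̄ = (3.14+3.27)/2 = 3.205 → q = 23×3.35×3.205 = 246.9 ft³/s
Panel 4-5: Δb = 16.8 ft, d̄ = (3.31+1.22)/2 = 2.265, v̄ = (3.27+2.02)/2 = 2.645 → q = 16.8×2.265×2.645 = 100.6 ft³/s
Panel 5-6: Δb = 6.3 ft, d̄ = (1.22+0.00)/2 = 0.61, v̄ = (2.02+0.00)/2 = 1.01 → q = 6.3×0.61×1.01 = 3.881 ft³/s
Q = Σ q = 472.9 ft³/s

473 ft³/s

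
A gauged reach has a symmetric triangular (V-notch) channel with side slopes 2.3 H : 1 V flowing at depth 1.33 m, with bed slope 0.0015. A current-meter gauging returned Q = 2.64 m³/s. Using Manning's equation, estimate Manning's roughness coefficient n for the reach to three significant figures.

A = z·y² = 2.3×1.33² = 4.068 m²
P = 2y√(1+z²) = 2×1.33×√(1+2.3²) = 6.671 m
R = A/P = 4.068/6.671 = 0.6099 m
n = (1/Q)·A·R^(2/3)·S^(1/2) = (1/2.64) × 4.068 × 0.7191 × 0.03873 = 0.04292

0.0429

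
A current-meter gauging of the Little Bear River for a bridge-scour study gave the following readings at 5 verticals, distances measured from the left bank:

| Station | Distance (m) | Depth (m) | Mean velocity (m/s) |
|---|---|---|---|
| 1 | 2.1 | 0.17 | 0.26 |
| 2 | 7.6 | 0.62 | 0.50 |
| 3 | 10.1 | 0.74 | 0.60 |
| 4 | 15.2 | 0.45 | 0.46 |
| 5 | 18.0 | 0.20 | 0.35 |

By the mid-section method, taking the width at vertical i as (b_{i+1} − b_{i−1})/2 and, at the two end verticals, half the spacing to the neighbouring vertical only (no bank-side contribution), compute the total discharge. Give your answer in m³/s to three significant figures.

3.96 m³/s

w_1 = (7.6 − 2.1)/2 = 2.75 m; q_1 = 0.26 × 0.17 × 2.75 = 0.1216 m³/s
w_2 = (10.1 − 2.1)/2 = 4 m; q_2 = 0.50 × 0.62 × 4 = 1.240 m³/s
w_3 = (15.2 − 7.6)/2 = 3.8 m; q_3 = 0.60 × 0.74 × 3.8 = 1.687 m³/s
w_4 = (18.0 − 10.1)/2 = 3.95 m; q_4 = 0.46 × 0.45 × 3.95 = 0.8177 m³/s
w_5 = (18.0 − 15.2)/2 = 1.4 m; q_5 = 0.35 × 0.20 × 1.4 = 0.09800 m³/s
Q = Σ qᵢ = 3.964 m³/s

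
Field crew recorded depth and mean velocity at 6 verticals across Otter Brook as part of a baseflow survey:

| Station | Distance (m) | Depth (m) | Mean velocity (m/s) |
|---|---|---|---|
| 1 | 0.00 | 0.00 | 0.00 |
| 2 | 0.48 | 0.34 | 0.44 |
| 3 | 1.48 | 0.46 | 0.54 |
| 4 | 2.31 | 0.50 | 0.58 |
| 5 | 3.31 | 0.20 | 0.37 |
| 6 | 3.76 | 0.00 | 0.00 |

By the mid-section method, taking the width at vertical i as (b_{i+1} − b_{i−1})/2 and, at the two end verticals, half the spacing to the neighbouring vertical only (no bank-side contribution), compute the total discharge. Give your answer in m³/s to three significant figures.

0.657 m³/s

w_2 = (1.48 − 0.00)/2 = 0.74 m; q_2 = 0.44 × 0.34 × 0.74 = 0.1107 m³/s
w_3 = (2.31 − 0.48)/2 = 0.915 m; q_3 = 0.54 × 0.46 × 0.915 = 0.2273 m³/s
w_4 = (3.31 − 1.48)/2 = 0.915 m; q_4 = 0.58 × 0.50 × 0.915 = 0.2654 m³/s
w_5 = (3.76 − 2.31)/2 = 0.725 m; q_5 = 0.37 × 0.20 × 0.725 = 0.05365 m³/s
Stations 1, 6 contribute zero (depth or velocity is 0).
Q = Σ qᵢ = 0.6570 m³/s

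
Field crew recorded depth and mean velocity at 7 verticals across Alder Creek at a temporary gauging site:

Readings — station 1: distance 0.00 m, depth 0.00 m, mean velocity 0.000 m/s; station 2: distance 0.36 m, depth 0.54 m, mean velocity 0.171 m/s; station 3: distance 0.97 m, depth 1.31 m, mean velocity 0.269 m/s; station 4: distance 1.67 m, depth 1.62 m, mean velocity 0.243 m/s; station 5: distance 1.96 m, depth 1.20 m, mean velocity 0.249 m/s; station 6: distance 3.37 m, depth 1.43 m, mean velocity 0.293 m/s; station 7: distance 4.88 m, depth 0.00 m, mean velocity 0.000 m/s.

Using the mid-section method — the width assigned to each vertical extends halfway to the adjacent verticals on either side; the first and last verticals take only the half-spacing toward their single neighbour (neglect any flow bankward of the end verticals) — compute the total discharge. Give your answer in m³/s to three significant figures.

w_2 = (0.97 − 0.00)/2 = 0.485 m; q_2 = 0.171 × 0.54 × 0.485 = 0.04478 m³/s
w_3 = (1.67 − 0.36)/2 = 0.655 m; q_3 = 0.269 × 1.31 × 0.655 = 0.2308 m³/s
w_4 = (1.96 − 0.97)/2 = 0.495 m; q_4 = 0.243 × 1.62 × 0.495 = 0.1949 m³/s
w_5 = (3.37 − 1.67)/2 = 0.85 m; q_5 = 0.249 × 1.20 × 0.85 = 0.2540 m³/s
w_6 = (4.88 − 1.96)/2 = 1.46 m; q_6 = 0.293 × 1.43 × 1.46 = 0.6117 m³/s
Stations 1, 7 contribute zero (depth or velocity is 0).
Q = Σ qᵢ = 1.336 m³/s

1.34 m³/s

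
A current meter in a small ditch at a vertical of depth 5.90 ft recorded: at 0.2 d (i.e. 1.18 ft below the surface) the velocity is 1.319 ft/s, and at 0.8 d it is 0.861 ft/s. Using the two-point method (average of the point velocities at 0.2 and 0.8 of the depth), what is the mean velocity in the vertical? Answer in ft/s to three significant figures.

v̄ = (1.319 + 0.861) / 2 = 1.090 ft/s

1.09 ft/s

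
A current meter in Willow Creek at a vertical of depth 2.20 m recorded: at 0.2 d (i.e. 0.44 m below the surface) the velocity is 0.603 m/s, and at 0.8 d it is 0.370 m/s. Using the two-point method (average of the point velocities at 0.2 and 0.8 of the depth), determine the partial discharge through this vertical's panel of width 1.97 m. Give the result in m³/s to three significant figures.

2.11 m³/s

v̄ = (0.603 + 0.370) / 2 = 0.4865 m/s
q = v̄ × d × w = 0.4865 × 2.20 × 1.97 = 2.108 m³/s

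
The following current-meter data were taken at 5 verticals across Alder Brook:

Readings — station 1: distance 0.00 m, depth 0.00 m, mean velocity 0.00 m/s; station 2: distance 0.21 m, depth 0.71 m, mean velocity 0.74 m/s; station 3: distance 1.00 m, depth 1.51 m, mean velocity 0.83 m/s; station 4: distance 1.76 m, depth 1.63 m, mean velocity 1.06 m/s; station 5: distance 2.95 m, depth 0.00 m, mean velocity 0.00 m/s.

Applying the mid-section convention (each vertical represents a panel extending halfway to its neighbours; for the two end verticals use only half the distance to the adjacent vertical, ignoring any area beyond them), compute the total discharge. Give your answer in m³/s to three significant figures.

2.92 m³/s

w_2 = (1.00 − 0.00)/2 = 0.5 m; q_2 = 0.74 × 0.71 × 0.5 = 0.2627 m³/s
w_3 = (1.76 − 0.21)/2 = 0.775 m; q_3 = 0.83 × 1.51 × 0.775 = 0.9713 m³/s
w_4 = (2.95 − 1.00)/2 = 0.975 m; q_4 = 1.06 × 1.63 × 0.975 = 1.685 m³/s
Stations 1, 5 contribute zero (depth or velocity is 0).
Q = Σ qᵢ = 2.919 m³/s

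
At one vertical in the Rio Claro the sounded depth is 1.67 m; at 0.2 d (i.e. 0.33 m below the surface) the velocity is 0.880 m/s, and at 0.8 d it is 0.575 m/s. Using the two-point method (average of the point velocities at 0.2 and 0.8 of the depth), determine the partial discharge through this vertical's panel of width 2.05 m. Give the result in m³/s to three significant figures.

2.49 m³/s

v̄ = (0.880 + 0.575) / 2 = 0.7275 m/s
q = v̄ × d × w = 0.7275 × 1.67 × 2.05 = 2.491 m³/s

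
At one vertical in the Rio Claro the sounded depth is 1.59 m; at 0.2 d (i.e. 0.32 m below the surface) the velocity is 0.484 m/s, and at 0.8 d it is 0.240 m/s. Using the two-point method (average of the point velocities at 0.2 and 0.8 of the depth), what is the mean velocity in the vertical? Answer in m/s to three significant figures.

0.362 m/s

v̄ = (0.484 + 0.240) / 2 = 0.3620 m/s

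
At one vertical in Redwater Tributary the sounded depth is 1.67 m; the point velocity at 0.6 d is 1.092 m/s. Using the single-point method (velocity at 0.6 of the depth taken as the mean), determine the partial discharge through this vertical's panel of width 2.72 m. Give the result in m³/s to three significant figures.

4.96 m³/s

v̄ = v₀.₆ = 1.092 m/s
q = v̄ × d × w = 1.092 × 1.67 × 2.72 = 4.960 m³/s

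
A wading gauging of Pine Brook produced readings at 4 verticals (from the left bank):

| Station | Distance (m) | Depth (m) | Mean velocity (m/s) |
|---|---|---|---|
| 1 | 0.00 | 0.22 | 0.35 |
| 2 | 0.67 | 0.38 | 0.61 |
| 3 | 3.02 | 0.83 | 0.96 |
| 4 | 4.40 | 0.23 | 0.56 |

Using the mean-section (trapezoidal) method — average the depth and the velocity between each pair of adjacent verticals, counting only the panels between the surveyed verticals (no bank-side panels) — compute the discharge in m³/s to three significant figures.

Panel 1-2: Δb = 0.67 m, d̄ = (0.22+0.38)/2 = 0.3, v̄ = (0.35+0.61)/2 = 0.48 → q = 0.67×0.3×0.48 = 0.09648 m³/s
Panel 2-3: Δb = 2.35 m, d̄ = (0.38+0.83)/2 = 0.605, v̄ = (0.61+0.96)/2 = 0.785 → q = 2.35×0.605×0.785 = 1.116 m³/s
Panel 3-4: Δb = 1.38 m, d̄ = (0.83+0.23)/2 = 0.53, v̄ = (0.96+0.56)/2 = 0.76 → q = 1.38×0.53×0.76 = 0.5559 m³/s
Q = Σ q = 1.768 m³/s

1.77 m³/s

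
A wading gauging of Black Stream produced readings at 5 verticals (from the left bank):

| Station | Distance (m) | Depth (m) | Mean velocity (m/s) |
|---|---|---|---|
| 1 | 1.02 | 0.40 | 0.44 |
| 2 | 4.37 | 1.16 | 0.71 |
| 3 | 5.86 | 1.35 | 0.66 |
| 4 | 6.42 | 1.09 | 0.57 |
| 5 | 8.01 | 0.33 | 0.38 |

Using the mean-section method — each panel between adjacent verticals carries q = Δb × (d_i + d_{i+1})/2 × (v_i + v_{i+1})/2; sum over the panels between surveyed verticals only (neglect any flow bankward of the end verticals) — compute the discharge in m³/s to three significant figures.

Panel 1-2: Δb = 3.35 m, d̄ = (0.40+1.16)/2 = 0.78, v̄ = (0.44+0.71)/2 = 0.575 → q = 3.35×0.78×0.575 = 1.502 m³/s
Panel 2-3: Δb = 1.49 m, d̄ = (1.16+1.35)/2 = 1.255, v̄ = (0.71+0.66)/2 = 0.685 → q = 1.49×1.255×0.685 = 1.281 m³/s
Panel 3-4: Δb = 0.56 m, d̄ = (1.35+1.09)/2 = 1.22, v̄ = (0.66+0.57)/2 = 0.615 → q = 0.56×1.22×0.615 = 0.4202 m³/s
Panel 4-5: Δb = 1.59 m, d̄ = (1.09+0.33)/2 = 0.71, v̄ = (0.57+0.38)/2 = 0.475 → q = 1.59×0.71×0.475 = 0.5362 m³/s
Q = Σ q = 3.740 m³/s

3.74 m³/s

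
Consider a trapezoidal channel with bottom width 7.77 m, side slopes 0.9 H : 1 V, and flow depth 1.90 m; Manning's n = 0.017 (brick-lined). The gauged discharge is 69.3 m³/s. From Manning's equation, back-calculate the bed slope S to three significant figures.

A = (b + z·y)·y = (7.77 + 0.9×1.90)×1.90 = 18.01 m²
P = b + 2y√(1+z²) = 7.77 + 2×1.90×√(1+0.9²) = 12.88 m
R = A/P = 18.01/12.88 = 1.398 m
S = (Q·n / (1·A·R^(2/3)))² = (69.3×0.017 / (1×18.01×1.250))² = 0.002736

0.00274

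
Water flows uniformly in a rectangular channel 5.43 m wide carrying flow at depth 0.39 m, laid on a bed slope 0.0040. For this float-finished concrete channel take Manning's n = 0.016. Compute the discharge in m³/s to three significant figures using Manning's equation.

A = b·y = 5.43 × 0.39 = 2.118 m²
P = b + 2y = 5.43 + 2×0.39 = 6.210 m
R = A/P = 2.118/6.210 = 0.3410 m
Q = (1/n)·A·R^(2/3)·S^(1/2) = (1/0.016) × 2.118 × 0.3410^(2/3) × 0.0040^(1/2) = 4.086 m³/s

4.09 m³/s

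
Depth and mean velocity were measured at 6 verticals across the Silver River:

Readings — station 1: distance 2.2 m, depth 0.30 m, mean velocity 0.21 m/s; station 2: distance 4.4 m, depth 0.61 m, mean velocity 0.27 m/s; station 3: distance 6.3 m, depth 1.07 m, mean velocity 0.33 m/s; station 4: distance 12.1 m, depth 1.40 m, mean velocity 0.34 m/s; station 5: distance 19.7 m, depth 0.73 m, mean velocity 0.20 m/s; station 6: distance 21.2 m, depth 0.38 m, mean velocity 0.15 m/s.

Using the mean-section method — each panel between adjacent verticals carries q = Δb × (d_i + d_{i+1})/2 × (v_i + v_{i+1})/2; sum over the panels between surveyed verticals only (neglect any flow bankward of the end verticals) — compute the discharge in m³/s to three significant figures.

Panel 1-2: Δb = 2.2 m, d̄ = (0.30+0.61)/2 = 0.455, v̄ = (0.21+0.27)/2 = 0.24 → q = 2.2×0.455×0.24 = 0.2402 m³/s
Panel 2-3: Δb = 1.9 m, d̄ = (0.61+1.07)/2 = 0.84, v̄ = (0.27+0.33)/2 = 0.3 → q = 1.9×0.84×0.3 = 0.4788 m³/s
Panel 3-4: Δb = 5.8 m, d̄ = (1.07+1.40)/2 = 1.235, v̄ = (0.33+0.34)/2 = 0.335 → q = 5.8×1.235×0.335 = 2.400 m³/s
Panel 4-5: Δb = 7.6 m, d̄ = (1.40+0.73)/2 = 1.065, v̄ = (0.34+0.20)/2 = 0.27 → q = 7.6×1.065×0.27 = 2.185 m³/s
Panel 5-6: Δb = 1.5 m, d̄ = (0.73+0.38)/2 = 0.555, v̄ = (0.20+0.15)/2 = 0.175 → q = 1.5×0.555×0.175 = 0.1457 m³/s
Q = Σ q = 5.450 m³/s

5.45 m³/s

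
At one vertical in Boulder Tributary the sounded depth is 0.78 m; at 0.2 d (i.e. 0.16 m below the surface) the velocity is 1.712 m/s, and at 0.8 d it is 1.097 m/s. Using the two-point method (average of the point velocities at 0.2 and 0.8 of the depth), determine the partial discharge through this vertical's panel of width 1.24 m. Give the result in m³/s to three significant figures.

1.36 m³/s

v̄ = (1.712 + 1.097) / 2 = 1.405 m/s
q = v̄ × d × w = 1.405 × 0.78 × 1.24 = 1.358 m³/s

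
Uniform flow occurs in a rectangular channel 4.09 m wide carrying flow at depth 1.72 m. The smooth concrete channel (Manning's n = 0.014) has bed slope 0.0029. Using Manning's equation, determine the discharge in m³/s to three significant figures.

25.9 m³/s

A = b·y = 4.09 × 1.72 = 7.035 m²
P = b + 2y = 4.09 + 2×1.72 = 7.530 m
R = A/P = 7.035/7.530 = 0.9342 m
Q = (1/n)·A·R^(2/3)·S^(1/2) = (1/0.014) × 7.035 × 0.9342^(2/3) × 0.0029^(1/2) = 25.86 m³/s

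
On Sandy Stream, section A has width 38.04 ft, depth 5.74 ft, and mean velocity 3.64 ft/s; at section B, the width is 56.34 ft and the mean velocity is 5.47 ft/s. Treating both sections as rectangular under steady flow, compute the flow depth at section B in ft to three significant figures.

2.58 ft

Q = A₁V₁ = (38.04×5.74) × 3.64 = 794.8 ft³/s
d₂ = Q/(b₂ V₂) = 794.8/(56.34×5.47) = 2.579 ft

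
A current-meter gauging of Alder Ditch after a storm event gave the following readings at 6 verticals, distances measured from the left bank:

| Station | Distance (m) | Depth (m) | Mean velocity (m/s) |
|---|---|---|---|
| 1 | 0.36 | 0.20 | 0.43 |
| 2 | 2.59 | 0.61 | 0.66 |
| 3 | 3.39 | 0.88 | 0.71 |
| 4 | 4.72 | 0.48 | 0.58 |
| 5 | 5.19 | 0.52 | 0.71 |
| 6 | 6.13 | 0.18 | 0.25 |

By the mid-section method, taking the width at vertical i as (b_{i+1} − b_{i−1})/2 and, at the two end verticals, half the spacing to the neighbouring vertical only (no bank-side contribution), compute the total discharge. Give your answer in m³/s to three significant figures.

w_1 = (2.59 − 0.36)/2 = 1.115 m; q_1 = 0.43 × 0.20 × 1.115 = 0.09589 m³/s
w_2 = (3.39 − 0.36)/2 = 1.515 m; q_2 = 0.66 × 0.61 × 1.515 = 0.6099 m³/s
w_3 = (4.72 − 2.59)/2 = 1.065 m; q_3 = 0.71 × 0.88 × 1.065 = 0.6654 m³/s
w_4 = (5.19 − 3.39)/2 = 0.9 m; q_4 = 0.58 × 0.48 × 0.9 = 0.2506 m³/s
w_5 = (6.13 − 4.72)/2 = 0.705 m; q_5 = 0.71 × 0.52 × 0.705 = 0.2603 m³/s
w_6 = (6.13 − 5.19)/2 = 0.47 m; q_6 = 0.25 × 0.18 × 0.47 = 0.02115 m³/s
Q = Σ qᵢ = 1.903 m³/s

1.90 m³/s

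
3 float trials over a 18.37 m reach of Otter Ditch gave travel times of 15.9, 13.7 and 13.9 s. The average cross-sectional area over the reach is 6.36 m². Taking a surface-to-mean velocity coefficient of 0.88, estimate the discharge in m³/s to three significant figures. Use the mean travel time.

t̄ = (15.9 + 13.7 + 13.9) / 3 = 14.5 s
v_surface = L / t̄ = 18.37 / 14.5 = 1.267 m/s
v_mean = 0.88 × 1.267 = 1.115 m/s
Q = A × v_mean = 6.36 × 1.115 = 7.091 m³/s

7.09 m³/s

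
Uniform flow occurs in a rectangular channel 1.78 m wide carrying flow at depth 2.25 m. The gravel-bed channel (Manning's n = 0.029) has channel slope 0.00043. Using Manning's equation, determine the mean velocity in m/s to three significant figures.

A = b·y = 1.78 × 2.25 = 4.005 m²
P = b + 2y = 1.78 + 2×2.25 = 6.280 m
R = A/P = 4.005/6.280 = 0.6377 m
Q = (1/n)·A·R^(2/3)·S^(1/2) = (1/0.029) × 4.005 × 0.6377^(2/3) × 0.00043^(1/2) = 2.122 m³/s
V = Q/A = 2.122/4.005 = 0.5298 m/s

0.530 m/s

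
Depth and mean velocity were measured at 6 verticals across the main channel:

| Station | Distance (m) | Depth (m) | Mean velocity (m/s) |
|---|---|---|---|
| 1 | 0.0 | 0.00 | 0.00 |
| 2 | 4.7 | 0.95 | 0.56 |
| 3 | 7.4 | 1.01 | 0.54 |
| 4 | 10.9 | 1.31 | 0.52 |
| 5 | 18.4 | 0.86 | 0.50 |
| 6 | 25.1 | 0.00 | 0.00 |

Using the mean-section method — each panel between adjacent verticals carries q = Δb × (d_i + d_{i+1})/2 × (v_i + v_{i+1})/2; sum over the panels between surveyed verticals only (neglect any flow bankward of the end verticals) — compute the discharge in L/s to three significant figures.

Panel 1-2: Δb = 4.7 m, d̄ = (0.00+0.95)/2 = 0.475, v̄ = (0.00+0.56)/2 = 0.28 → q = 4.7×0.475×0.28 = 0.6251 m³/s
Panel 2-3: Δb = 2.7 m, d̄ = (0.95+1.01)/2 = 0.98, v̄ = (0.56+0.54)/2 = 0.55 → q = 2.7×0.98×0.55 = 1.455 m³/s
Panel 3-4: Δb = 3.5 m, d̄ = (1.01+1.31)/2 = 1.16, v̄ = (0.54+0.52)/2 = 0.53 → q = 3.5×1.16×0.53 = 2.152 m³/s
Panel 4-5: Δb = 7.5 m, d̄ = (1.31+0.86)/2 = 1.085, v̄ = (0.52+0.50)/2 = 0.51 → q = 7.5×1.085×0.51 = 4.150 m³/s
Panel 5-6: Δb = 6.7 m, d̄ = (0.86+0.00)/2 = 0.43, v̄ = (0.50+0.00)/2 = 0.25 → q = 6.7×0.43×0.25 = 0.7203 m³/s
Q = Σ q = 9.103 m³/s
= 9.103 × 1000 = 9103 L/s

9100 L/s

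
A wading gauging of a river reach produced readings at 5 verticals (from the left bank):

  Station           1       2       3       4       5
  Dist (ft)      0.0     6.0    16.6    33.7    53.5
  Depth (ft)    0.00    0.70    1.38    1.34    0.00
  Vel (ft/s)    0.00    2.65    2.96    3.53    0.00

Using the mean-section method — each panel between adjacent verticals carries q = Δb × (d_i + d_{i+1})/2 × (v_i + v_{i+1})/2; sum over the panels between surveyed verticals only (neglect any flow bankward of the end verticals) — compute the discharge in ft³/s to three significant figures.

Panel 1-2: Δb = 6 ft, d̄ = (0.00+0.70)/2 = 0.35, v̄ = (0.00+2.65)/2 = 1.325 → q = 6×0.35×1.325 = 2.783 ft³/s
Panel 2-3: Δb = 10.6 ft, d̄ = (0.70+1.38)/2 = 1.04, v̄ = (2.65+2.96)/2 = 2.805 → q = 10.6×1.04×2.805 = 30.92 ft³/s
Panel 3-4: Δb = 17.1 ft, d̄ = (1.38+1.34)/2 = 1.36, v̄ = (2.96+3.53)/2 = 3.245 → q = 17.1×1.36×3.245 = 75.47 ft³/s
Panel 4-5: Δb = 19.8 ft, d̄ = (1.34+0.00)/2 = 0.67, v̄ = (3.53+0.00)/2 = 1.765 → q = 19.8×0.67×1.765 = 23.41 ft³/s
Q = Σ q = 132.6 ft³/s

133 ft³/s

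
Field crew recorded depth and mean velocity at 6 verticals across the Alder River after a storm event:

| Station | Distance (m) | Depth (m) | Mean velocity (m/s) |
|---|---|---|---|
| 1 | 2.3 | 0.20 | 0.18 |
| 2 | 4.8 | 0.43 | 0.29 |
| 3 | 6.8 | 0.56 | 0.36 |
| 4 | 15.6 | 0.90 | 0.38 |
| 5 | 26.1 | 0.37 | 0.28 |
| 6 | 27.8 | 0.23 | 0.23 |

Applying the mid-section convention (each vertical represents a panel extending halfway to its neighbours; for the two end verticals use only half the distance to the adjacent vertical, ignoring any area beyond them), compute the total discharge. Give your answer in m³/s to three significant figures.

5.39 m³/s

w_1 = (4.8 − 2.3)/2 = 1.25 m; q_1 = 0.18 × 0.20 × 1.25 = 0.04500 m³/s
w_2 = (6.8 − 2.3)/2 = 2.25 m; q_2 = 0.29 × 0.43 × 2.25 = 0.2806 m³/s
w_3 = (15.6 − 4.8)/2 = 5.4 m; q_3 = 0.36 × 0.56 × 5.4 = 1.089 m³/s
w_4 = (26.1 − 6.8)/2 = 9.65 m; q_4 = 0.38 × 0.90 × 9.65 = 3.300 m³/s
w_5 = (27.8 − 15.6)/2 = 6.1 m; q_5 = 0.28 × 0.37 × 6.1 = 0.6320 m³/s
w_6 = (27.8 − 26.1)/2 = 0.85 m; q_6 = 0.23 × 0.23 × 0.85 = 0.04497 m³/s
Q = Σ qᵢ = 5.391 m³/s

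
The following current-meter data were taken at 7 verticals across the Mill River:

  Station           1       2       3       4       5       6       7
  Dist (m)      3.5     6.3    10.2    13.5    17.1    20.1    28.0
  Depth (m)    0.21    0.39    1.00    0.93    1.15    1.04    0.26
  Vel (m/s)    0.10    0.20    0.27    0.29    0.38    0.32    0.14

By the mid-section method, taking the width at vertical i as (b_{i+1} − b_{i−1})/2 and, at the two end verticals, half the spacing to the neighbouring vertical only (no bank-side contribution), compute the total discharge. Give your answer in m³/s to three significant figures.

5.59 m³/s

w_1 = (6.3 − 3.5)/2 = 1.4 m; q_1 = 0.10 × 0.21 × 1.4 = 0.02940 m³/s
w_2 = (10.2 − 3.5)/2 = 3.35 m; q_2 = 0.20 × 0.39 × 3.35 = 0.2613 m³/s
w_3 = (13.5 − 6.3)/2 = 3.6 m; q_3 = 0.27 × 1.00 × 3.6 = 0.9720 m³/s
w_4 = (17.1 − 10.2)/2 = 3.45 m; q_4 = 0.29 × 0.93 × 3.45 = 0.9305 m³/s
w_5 = (20.1 − 13.5)/2 = 3.3 m; q_5 = 0.38 × 1.15 × 3.3 = 1.442 m³/s
w_6 = (28.0 − 17.1)/2 = 5.45 m; q_6 = 0.32 × 1.04 × 5.45 = 1.814 m³/s
w_7 = (28.0 − 20.1)/2 = 3.95 m; q_7 = 0.14 × 0.26 × 3.95 = 0.1438 m³/s
Q = Σ qᵢ = 5.593 m³/s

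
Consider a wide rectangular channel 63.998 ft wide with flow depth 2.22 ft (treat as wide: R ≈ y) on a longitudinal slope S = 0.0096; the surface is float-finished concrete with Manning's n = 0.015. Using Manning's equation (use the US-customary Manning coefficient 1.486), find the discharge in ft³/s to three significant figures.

A = b·y = 63.998 × 2.22 = 142.1 ft²
Wide channel: R ≈ y = 2.22 ft
Q = (1.486/n)·A·R^(2/3)·S^(1/2) = (1.486/0.015) × 142.1 × 2.220^(2/3) × 0.0096^(1/2) = 2347 ft³/s

2350 ft³/s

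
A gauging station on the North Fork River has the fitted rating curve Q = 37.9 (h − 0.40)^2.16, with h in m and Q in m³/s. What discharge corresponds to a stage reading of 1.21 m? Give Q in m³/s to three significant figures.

Q = 37.9 × (1.21 − 0.40)^2.16 = 37.9 × 0.81^2.16 = 24.04 m³/s

24.0 m³/s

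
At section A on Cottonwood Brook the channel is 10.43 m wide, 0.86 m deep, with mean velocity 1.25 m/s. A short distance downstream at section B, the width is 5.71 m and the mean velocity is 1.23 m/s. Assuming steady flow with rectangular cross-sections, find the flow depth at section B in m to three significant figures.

Q = A₁V₁ = (10.43×0.86) × 1.25 = 11.21 m³/s
d₂ = Q/(b₂ V₂) = 11.21/(5.71×1.23) = 1.596 m

1.60 m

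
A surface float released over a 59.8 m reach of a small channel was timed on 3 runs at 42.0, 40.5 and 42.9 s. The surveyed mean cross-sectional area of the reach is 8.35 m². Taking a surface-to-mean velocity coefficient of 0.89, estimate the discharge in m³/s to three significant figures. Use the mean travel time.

10.6 m³/s

t̄ = (42.0 + 40.5 + 42.9) / 3 = 41.8 s
v_surface = L / t̄ = 59.8 / 41.8 = 1.431 m/s
v_mean = 0.89 × 1.431 = 1.273 m/s
Q = A × v_mean = 8.35 × 1.273 = 10.63 m³/s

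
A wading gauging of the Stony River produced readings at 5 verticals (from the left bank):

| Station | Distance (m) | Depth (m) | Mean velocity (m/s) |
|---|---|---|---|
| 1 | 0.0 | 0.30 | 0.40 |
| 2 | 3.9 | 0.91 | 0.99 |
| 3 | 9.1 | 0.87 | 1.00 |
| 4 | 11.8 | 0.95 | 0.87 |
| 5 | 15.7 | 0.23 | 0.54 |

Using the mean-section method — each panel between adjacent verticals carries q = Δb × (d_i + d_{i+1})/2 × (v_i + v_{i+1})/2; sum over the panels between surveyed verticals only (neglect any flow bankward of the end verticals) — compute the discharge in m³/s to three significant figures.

10.2 m³/s

Panel 1-2: Δb = 3.9 m, d̄ = (0.30+0.91)/2 = 0.605, v̄ = (0.40+0.99)/2 = 0.695 → q = 3.9×0.605×0.695 = 1.640 m³/s
Panel 2-3: Δb = 5.2 m, d̄ = (0.91+0.87)/2 = 0.89, v̄ = (0.99+1.00)/2 = 0.995 → q = 5.2×0.89×0.995 = 4.605 m³/s
Panel 3-4: Δb = 2.7 m, d̄ = (0.87+0.95)/2 = 0.91, v̄ = (1.00+0.87)/2 = 0.935 → q = 2.7×0.91×0.935 = 2.297 m³/s
Panel 4-5: Δb = 3.9 m, d̄ = (0.95+0.23)/2 = 0.59, v̄ = (0.87+0.54)/2 = 0.705 → q = 3.9×0.59×0.705 = 1.622 m³/s
Q = Σ q = 10.16 m³/s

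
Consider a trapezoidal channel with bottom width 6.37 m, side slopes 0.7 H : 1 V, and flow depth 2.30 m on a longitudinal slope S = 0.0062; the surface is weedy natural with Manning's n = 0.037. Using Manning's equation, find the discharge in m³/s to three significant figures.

A = (b + z·y)·y = (6.37 + 0.7×2.30)×2.30 = 18.35 m²
P = b + 2y√(1+z²) = 6.37 + 2×2.30×√(1+0.7²) = 11.99 m
R = A/P = 18.35/11.99 = 1.531 m
Q = (1/n)·A·R^(2/3)·S^(1/2) = (1/0.037) × 18.35 × 1.531^(2/3) × 0.0062^(1/2) = 51.89 m³/s

51.9 m³/s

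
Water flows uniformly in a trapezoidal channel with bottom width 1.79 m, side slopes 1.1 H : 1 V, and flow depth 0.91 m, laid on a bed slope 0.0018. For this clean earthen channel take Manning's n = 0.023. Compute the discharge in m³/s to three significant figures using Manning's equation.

A = (b + z·y)·y = (1.79 + 1.1×0.91)×0.91 = 2.540 m²
P = b + 2y√(1+z²) = 1.79 + 2×0.91×√(1+1.1²) = 4.496 m
R = A/P = 2.540/4.496 = 0.5650 m
Q = (1/n)·A·R^(2/3)·S^(1/2) = (1/0.023) × 2.540 × 0.5650^(2/3) × 0.0018^(1/2) = 3.202 m³/s

3.20 m³/s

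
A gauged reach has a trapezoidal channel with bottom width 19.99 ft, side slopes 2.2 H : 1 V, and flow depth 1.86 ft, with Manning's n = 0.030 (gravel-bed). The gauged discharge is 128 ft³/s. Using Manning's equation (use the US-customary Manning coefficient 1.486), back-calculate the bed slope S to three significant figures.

0.00186

A = (b + z·y)·y = (19.99 + 2.2×1.86)×1.86 = 44.79 ft²
P = b + 2y√(1+z²) = 19.99 + 2×1.86×√(1+2.2²) = 28.98 ft
R = A/P = 44.79/28.98 = 1.546 ft
S = (Q·n / (1.486·A·R^(2/3)))² = (128×0.030 / (1.486×44.79×1.337))² = 0.001862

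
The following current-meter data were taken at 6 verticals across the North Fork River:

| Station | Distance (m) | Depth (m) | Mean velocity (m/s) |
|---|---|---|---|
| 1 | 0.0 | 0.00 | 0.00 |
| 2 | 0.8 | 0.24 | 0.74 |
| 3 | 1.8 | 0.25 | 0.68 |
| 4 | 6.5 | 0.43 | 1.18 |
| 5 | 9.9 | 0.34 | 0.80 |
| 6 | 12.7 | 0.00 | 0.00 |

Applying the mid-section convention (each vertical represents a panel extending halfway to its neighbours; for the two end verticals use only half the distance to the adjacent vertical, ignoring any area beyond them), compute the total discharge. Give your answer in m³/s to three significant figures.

3.54 m³/s

w_2 = (1.8 − 0.0)/2 = 0.9 m; q_2 = 0.74 × 0.24 × 0.9 = 0.1598 m³/s
w_3 = (6.5 − 0.8)/2 = 2.85 m; q_3 = 0.68 × 0.25 × 2.85 = 0.4845 m³/s
w_4 = (9.9 − 1.8)/2 = 4.05 m; q_4 = 1.18 × 0.43 × 4.05 = 2.055 m³/s
w_5 = (12.7 − 6.5)/2 = 3.1 m; q_5 = 0.80 × 0.34 × 3.1 = 0.8432 m³/s
Stations 1, 6 contribute zero (depth or velocity is 0).
Q = Σ qᵢ = 3.543 m³/s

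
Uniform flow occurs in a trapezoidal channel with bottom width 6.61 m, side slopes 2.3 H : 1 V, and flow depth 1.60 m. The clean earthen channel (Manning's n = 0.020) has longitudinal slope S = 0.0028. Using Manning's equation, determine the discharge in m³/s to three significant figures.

A = (b + z·y)·y = (6.61 + 2.3×1.60)×1.60 = 16.46 m²
P = b + 2y√(1+z²) = 6.61 + 2×1.60×√(1+2.3²) = 14.64 m
R = A/P = 16.46/14.64 = 1.125 m
Q = (1/n)·A·R^(2/3)·S^(1/2) = (1/0.020) × 16.46 × 1.125^(2/3) × 0.0028^(1/2) = 47.12 m³/s

47.1 m³/s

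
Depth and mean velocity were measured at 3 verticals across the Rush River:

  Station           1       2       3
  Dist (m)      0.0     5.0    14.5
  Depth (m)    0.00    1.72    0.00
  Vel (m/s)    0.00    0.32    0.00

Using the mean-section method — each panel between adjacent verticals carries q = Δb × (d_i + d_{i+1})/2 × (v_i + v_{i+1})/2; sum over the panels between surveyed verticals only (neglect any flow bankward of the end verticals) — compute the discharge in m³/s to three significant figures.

2.00 m³/s

Panel 1-2: Δb = 5 m, d̄ = (0.00+1.72)/2 = 0.86, v̄ = (0.00+0.32)/2 = 0.16 → q = 5×0.86×0.16 = 0.6880 m³/s
Panel 2-3: Δb = 9.5 m, d̄ = (1.72+0.00)/2 = 0.86, v̄ = (0.32+0.00)/2 = 0.16 → q = 9.5×0.86×0.16 = 1.307 m³/s
Q = Σ q = 1.995 m³/s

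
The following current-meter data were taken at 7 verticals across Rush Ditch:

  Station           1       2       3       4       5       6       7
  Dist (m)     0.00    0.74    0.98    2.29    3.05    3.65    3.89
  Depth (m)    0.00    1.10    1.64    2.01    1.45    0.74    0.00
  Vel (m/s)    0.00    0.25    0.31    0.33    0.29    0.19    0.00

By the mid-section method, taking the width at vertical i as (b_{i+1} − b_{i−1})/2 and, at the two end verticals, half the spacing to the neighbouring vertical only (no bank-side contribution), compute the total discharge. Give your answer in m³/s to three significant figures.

w_2 = (0.98 − 0.00)/2 = 0.49 m; q_2 = 0.25 × 1.10 × 0.49 = 0.1348 m³/s
w_3 = (2.29 − 0.74)/2 = 0.775 m; q_3 = 0.31 × 1.64 × 0.775 = 0.3940 m³/s
w_4 = (3.05 − 0.98)/2 = 1.035 m; q_4 = 0.33 × 2.01 × 1.035 = 0.6865 m³/s
w_5 = (3.65 − 2.29)/2 = 0.68 m; q_5 = 0.29 × 1.45 × 0.68 = 0.2859 m³/s
w_6 = (3.89 − 3.05)/2 = 0.42 m; q_6 = 0.19 × 0.74 × 0.42 = 0.05905 m³/s
Stations 1, 7 contribute zero (depth or velocity is 0).
Q = Σ qᵢ = 1.560 m³/s

1.56 m³/s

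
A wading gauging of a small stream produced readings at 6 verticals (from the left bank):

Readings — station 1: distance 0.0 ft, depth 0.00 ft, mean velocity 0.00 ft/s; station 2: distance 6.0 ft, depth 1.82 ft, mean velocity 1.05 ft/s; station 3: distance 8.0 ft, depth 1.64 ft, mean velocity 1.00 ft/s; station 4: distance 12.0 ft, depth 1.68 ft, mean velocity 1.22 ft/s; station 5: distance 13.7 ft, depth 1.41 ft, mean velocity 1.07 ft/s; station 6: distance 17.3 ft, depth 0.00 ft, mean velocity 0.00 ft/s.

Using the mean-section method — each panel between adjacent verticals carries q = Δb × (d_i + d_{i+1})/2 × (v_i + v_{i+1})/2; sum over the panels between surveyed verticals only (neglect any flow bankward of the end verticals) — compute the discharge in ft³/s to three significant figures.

18.1 ft³/s

Panel 1-2: Δb = 6 ft, d̄ = (0.00+1.82)/2 = 0.91, v̄ = (0.00+1.05)/2 = 0.525 → q = 6×0.91×0.525 = 2.867 ft³/s
Panel 2-3: Δb = 2 ft, d̄ = (1.82+1.64)/2 = 1.73, v̄ = (1.05+1.00)/2 = 1.025 → q = 2×1.73×1.025 = 3.547 ft³/s
Panel 3-4: Δb = 4 ft, d̄ = (1.64+1.68)/2 = 1.66, v̄ = (1.00+1.22)/2 = 1.11 → q = 4×1.66×1.11 = 7.370 ft³/s
Panel 4-5: Δb = 1.7 ft, d̄ = (1.68+1.41)/2 = 1.545, v̄ = (1.22+1.07)/2 = 1.145 → q = 1.7×1.545×1.145 = 3.007 ft³/s
Panel 5-6: Δb = 3.6 ft, d̄ = (1.41+0.00)/2 = 0.705, v̄ = (1.07+0.00)/2 = 0.535 → q = 3.6×0.705×0.535 = 1.358 ft³/s
Q = Σ q = 18.15 ft³/s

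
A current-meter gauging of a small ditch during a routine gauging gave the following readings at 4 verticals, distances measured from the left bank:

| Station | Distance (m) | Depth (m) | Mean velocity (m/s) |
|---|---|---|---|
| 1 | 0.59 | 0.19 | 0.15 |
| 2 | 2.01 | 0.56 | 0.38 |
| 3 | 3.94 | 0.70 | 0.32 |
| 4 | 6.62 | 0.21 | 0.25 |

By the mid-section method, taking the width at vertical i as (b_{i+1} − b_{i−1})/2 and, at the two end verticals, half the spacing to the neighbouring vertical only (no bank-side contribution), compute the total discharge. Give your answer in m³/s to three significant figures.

0.963 m³/s

w_1 = (2.01 − 0.59)/2 = 0.71 m; q_1 = 0.15 × 0.19 × 0.71 = 0.02024 m³/s
w_2 = (3.94 − 0.59)/2 = 1.675 m; q_2 = 0.38 × 0.56 × 1.675 = 0.3564 m³/s
w_3 = (6.62 − 2.01)/2 = 2.305 m; q_3 = 0.32 × 0.70 × 2.305 = 0.5163 m³/s
w_4 = (6.62 − 3.94)/2 = 1.34 m; q_4 = 0.25 × 0.21 × 1.34 = 0.07035 m³/s
Q = Σ qᵢ = 0.9633 m³/s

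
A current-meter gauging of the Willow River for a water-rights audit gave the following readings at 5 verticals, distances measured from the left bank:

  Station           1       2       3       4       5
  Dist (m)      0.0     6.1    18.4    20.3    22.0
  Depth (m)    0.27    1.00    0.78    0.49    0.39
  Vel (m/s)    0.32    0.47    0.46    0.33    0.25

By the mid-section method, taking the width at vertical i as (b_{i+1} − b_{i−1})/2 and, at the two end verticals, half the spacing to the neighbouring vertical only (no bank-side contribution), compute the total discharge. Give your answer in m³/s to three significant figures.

7.51 m³/s

w_1 = (6.1 − 0.0)/2 = 3.05 m; q_1 = 0.32 × 0.27 × 3.05 = 0.2635 m³/s
w_2 = (18.4 − 0.0)/2 = 9.2 m; q_2 = 0.47 × 1.00 × 9.2 = 4.324 m³/s
w_3 = (20.3 − 6.1)/2 = 7.1 m; q_3 = 0.46 × 0.78 × 7.1 = 2.547 m³/s
w_4 = (22.0 − 18.4)/2 = 1.8 m; q_4 = 0.33 × 0.49 × 1.8 = 0.2911 m³/s
w_5 = (22.0 − 20.3)/2 = 0.85 m; q_5 = 0.25 × 0.39 × 0.85 = 0.08288 m³/s
Q = Σ qᵢ = 7.509 m³/s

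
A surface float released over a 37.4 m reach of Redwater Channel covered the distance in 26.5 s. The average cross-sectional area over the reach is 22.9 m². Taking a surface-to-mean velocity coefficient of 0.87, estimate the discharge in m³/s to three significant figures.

28.1 m³/s

v_surface = L / t̄ = 37.4 / 26.5 = 1.411 m/s
v_mean = 0.87 × 1.411 = 1.228 m/s
Q = A × v_mean = 22.9 × 1.228 = 28.12 m³/s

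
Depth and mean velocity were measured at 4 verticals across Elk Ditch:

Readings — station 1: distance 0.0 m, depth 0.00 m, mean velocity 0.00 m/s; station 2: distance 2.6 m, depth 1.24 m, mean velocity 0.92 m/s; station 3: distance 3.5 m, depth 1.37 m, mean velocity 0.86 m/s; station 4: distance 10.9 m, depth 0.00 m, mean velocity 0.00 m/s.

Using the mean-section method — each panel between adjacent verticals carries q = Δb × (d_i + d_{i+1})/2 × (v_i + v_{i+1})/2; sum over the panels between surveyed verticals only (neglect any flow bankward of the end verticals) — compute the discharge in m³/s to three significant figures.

3.97 m³/s

Panel 1-2: Δb = 2.6 m, d̄ = (0.00+1.24)/2 = 0.62, v̄ = (0.00+0.92)/2 = 0.46 → q = 2.6×0.62×0.46 = 0.7415 m³/s
Panel 2-3: Δb = 0.9 m, d̄ = (1.24+1.37)/2 = 1.305, v̄ = (0.92+0.86)/2 = 0.89 → q = 0.9×1.305×0.89 = 1.045 m³/s
Panel 3-4: Δb = 7.4 m, d̄ = (1.37+0.00)/2 = 0.685, v̄ = (0.86+0.00)/2 = 0.43 → q = 7.4×0.685×0.43 = 2.180 m³/s
Q = Σ q = 3.966 m³/s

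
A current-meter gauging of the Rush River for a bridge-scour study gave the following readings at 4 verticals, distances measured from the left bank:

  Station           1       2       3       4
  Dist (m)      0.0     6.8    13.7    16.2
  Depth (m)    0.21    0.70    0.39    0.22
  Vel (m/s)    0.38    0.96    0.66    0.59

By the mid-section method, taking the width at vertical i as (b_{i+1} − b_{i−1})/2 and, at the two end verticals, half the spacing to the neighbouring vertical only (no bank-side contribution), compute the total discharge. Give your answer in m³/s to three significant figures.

w_1 = (6.8 − 0.0)/2 = 3.4 m; q_1 = 0.38 × 0.21 × 3.4 = 0.2713 m³/s
w_2 = (13.7 − 0.0)/2 = 6.85 m; q_2 = 0.96 × 0.70 × 6.85 = 4.603 m³/s
w_3 = (16.2 − 6.8)/2 = 4.7 m; q_3 = 0.66 × 0.39 × 4.7 = 1.210 m³/s
w_4 = (16.2 − 13.7)/2 = 1.25 m; q_4 = 0.59 × 0.22 × 1.25 = 0.1623 m³/s
Q = Σ qᵢ = 6.247 m³/s

6.25 m³/s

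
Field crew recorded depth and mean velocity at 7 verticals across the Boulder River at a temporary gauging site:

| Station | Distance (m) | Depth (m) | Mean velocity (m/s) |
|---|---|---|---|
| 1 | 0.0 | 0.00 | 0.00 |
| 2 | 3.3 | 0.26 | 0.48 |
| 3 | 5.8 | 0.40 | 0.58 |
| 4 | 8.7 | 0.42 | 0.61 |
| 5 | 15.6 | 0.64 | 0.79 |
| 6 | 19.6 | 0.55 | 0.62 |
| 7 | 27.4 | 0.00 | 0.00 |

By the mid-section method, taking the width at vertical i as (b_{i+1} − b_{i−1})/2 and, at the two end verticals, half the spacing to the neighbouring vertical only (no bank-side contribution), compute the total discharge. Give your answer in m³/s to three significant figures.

7.01 m³/s

w_2 = (5.8 − 0.0)/2 = 2.9 m; q_2 = 0.48 × 0.26 × 2.9 = 0.3619 m³/s
w_3 = (8.7 − 3.3)/2 = 2.7 m; q_3 = 0.58 × 0.40 × 2.7 = 0.6264 m³/s
w_4 = (15.6 − 5.8)/2 = 4.9 m; q_4 = 0.61 × 0.42 × 4.9 = 1.255 m³/s
w_5 = (19.6 − 8.7)/2 = 5.45 m; q_5 = 0.79 × 0.64 × 5.45 = 2.756 m³/s
w_6 = (27.4 − 15.6)/2 = 5.9 m; q_6 = 0.62 × 0.55 × 5.9 = 2.012 m³/s
Stations 1, 7 contribute zero (depth or velocity is 0).
Q = Σ qᵢ = 7.011 m³/s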